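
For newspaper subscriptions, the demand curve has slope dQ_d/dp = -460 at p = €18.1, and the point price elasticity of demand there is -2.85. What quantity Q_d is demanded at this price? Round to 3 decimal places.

Ed = (dQ_d/dp)·(p/Q_d) ⇒ Q_d = (dQ_d/dp)·p/Ed = (-460)·18.1/(-2.85) = 2921.40350…

2921.404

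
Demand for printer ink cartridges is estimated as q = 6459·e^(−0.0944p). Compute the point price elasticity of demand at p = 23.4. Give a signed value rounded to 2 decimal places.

dq/dp = −0.0944·q = -66.9573. At p = 23.4, q = 709.294.
Ed = (dq/dp)·(p/q) = (-66.9573) × (23.4/709.294) = -2.2089…

-2.21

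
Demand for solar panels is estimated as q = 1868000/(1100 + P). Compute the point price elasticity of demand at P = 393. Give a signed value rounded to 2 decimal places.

-0.26

dq/dP = −1868000/(1100 + P)² = -0.838026. At P = 393, q = 1251.17.
Ed = (dq/dP)·(P/q) = (-0.838026) × (393/1251.17) = -0.2632…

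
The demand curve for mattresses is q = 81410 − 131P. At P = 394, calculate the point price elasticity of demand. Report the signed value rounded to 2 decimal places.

dq/dP = −131. At P = 394, q = 81410 − 131(394) = 29796.
Ed = (dq/dP)·(P/q) = −131 × (394/29796) = -1.7322…

-1.73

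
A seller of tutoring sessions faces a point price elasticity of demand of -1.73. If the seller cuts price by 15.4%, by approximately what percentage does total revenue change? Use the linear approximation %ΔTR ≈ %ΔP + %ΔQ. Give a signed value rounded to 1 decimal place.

+11.2%

%ΔQ ≈ Ed × %ΔP = (-1.73) × (-15.4%) = +26.6420%
%ΔTR ≈ %ΔP + %ΔQ = (-15.4%) + (+26.6420%) = +11.2420%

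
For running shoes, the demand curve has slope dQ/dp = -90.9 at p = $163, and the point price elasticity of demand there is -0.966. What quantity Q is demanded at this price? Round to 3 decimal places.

Ed = (dQ/dp)·(p/Q) ⇒ Q = (dQ/dp)·p/Ed = (-90.9)·163/(-0.966) = 15338.19875…

15338.199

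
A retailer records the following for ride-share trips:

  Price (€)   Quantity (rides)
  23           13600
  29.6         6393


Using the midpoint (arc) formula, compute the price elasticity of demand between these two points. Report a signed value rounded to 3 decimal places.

-2.873

%ΔQ = (6393 − 13600) / [(13600 + 6393)/2] = -7207/9996.5 = -0.720952…
%ΔP = (29.6 − 23) / [(23 + 29.6)/2] = 6.6/26.3 = 0.250950…
Arc Ed = %ΔQ / %ΔP = (-7207/9996.5) / (6.6/26.3) = -2.87288…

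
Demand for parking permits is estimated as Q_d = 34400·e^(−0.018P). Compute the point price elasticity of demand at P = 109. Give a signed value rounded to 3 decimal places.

-1.962

dQ_d/dP = −0.018·Q_d = -87.0453. At P = 109, Q_d = 4835.85.
Ed = (dQ_d/dP)·(P/Q_d) = (-87.0453) × (109/4835.85) = -1.962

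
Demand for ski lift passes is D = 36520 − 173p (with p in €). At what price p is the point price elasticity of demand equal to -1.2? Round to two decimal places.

115.14

Ed = −173p/(36520 − 173p). Set this equal to -1.2:
173p = 1.2·(36520 − 173p) ⇒ 173p(1 + 1.2) = 1.2·36520
p = 1.2·36520 / (173·2.2) = 115.1445…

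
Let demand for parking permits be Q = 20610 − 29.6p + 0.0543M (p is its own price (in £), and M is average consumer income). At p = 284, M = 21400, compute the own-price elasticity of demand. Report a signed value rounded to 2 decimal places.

-0.63

At the given values, Q = 20610 − 29.6(284) + 0.0543(21400) = 13365.62.
∂Q/∂p = −29.6.
E = (-29.6) × (284/13365.62) = -0.6289…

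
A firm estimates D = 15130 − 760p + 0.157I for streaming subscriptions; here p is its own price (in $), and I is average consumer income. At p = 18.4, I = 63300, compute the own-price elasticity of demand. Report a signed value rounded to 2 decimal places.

At the given values, D = 15130 − 760(18.4) + 0.157(63300) = 11084.1.
∂D/∂p = −760.
E = (-760) × (18.4/11084.1) = -1.2616…

-1.26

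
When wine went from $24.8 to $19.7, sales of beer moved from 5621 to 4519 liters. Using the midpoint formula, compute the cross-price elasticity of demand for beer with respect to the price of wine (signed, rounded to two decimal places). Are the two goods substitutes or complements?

0.95; substitutes

%ΔQ_{beer} = (4519 − 5621)/avg = -1102/5070 = -0.217357…
%ΔP_{wine} = (19.7 − 24.8)/avg = -5.1/22.25 = -0.229213…
E_cross = (-1102/5070) / (-5.1/22.25) = 0.9482…
E_cross > 0 ⇒ the goods are substitutes.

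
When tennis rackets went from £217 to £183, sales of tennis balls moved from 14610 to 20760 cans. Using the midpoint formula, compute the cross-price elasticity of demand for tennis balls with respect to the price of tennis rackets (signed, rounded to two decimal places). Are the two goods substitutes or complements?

%ΔQ_{tennis balls} = (20760 − 14610)/avg = 6150/17685 = 0.347752…
%ΔP_{tennis rackets} = (183 − 217)/avg = -34/200 = -0.17
E_cross = (6150/17685) / (-34/200) = -2.0456…
E_cross < 0 ⇒ the goods are complements.

-2.05; complements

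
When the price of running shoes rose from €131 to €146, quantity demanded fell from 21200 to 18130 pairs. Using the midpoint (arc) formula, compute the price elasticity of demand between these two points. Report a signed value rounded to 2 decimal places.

-1.44

%ΔQ = (18130 − 21200) / [(21200 + 18130)/2] = -3070/19665 = -0.156114…
%ΔP = (146 − 131) / [(131 + 146)/2] = 15/138.5 = 0.108303…
Arc Ed = %ΔQ / %ΔP = (-3070/19665) / (15/138.5) = -1.4414…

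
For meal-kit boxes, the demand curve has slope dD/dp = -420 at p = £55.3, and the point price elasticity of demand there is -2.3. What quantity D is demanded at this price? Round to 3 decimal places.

Ed = (dD/dp)·(p/D) ⇒ D = (dD/dp)·p/Ed = (-420)·55.3/(-2.3) = 10098.26086…

10098.261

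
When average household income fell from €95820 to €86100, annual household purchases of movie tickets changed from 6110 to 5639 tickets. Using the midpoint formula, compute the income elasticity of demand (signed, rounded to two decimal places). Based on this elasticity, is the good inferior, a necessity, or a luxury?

0.75; necessity

%ΔQ = (5639 − 6110)/[( 6110 + 5639)/2] = -471/5874.5 = -0.080177…
%ΔIncome = (86100 − 95820)/[( 95820 + 86100)/2] = -9720/90960 = -0.106860…
E_income = (-471/5874.5) / (-9720/90960) = 0.7502…
0 < E_income < 1 ⇒ normal good, necessity.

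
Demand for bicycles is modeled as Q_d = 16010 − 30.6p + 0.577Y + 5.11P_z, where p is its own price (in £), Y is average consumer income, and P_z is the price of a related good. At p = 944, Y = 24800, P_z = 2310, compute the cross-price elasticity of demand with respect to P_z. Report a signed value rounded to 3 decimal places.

0.892

At the given values, Q_d = 16010 − 30.6(944) + 0.577(24800) + 5.11(2310) = 13237.3.
∂Q_d/∂P_z = 5.11.
E = (5.11) × (2310/13237.3) = 0.89173…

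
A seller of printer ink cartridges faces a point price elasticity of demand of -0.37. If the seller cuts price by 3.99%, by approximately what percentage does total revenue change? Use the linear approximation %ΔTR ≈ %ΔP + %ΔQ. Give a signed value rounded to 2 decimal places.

-2.51%

%ΔQ ≈ Ed × %ΔP = (-0.37) × (-3.99%) = +1.4763%
%ΔTR ≈ %ΔP + %ΔQ = (-3.99%) + (+1.4763%) = -2.5137%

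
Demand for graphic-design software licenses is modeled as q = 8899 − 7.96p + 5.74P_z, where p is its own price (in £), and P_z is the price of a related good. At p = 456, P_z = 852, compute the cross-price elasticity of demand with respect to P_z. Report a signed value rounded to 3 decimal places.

At the given values, q = 8899 − 7.96(456) + 5.74(852) = 10159.72.
∂q/∂P_z = 5.74.
E = (5.74) × (852/10159.72) = 0.48135…

0.481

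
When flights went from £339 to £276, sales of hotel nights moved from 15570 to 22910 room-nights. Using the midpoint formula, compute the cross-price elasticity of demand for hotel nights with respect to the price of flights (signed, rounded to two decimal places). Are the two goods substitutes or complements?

%ΔQ_{hotel nights} = (22910 − 15570)/avg = 7340/19240 = 0.381496…
%ΔP_{flights} = (276 − 339)/avg = -63/307.5 = -0.204878…
E_cross = (7340/19240) / (-63/307.5) = -1.8620…
E_cross < 0 ⇒ the goods are complements.

-1.86; complements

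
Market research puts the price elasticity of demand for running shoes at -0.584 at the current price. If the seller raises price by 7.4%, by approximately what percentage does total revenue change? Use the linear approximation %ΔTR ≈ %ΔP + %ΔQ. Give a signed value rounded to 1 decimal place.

+3.1%

%ΔQ ≈ Ed × %ΔP = (-0.584) × (+7.4%) = -4.3216%
%ΔTR ≈ %ΔP + %ΔQ = (+7.4%) + (-4.3216%) = +3.0784%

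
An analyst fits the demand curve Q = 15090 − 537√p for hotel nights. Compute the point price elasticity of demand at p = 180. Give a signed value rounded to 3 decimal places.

dQ/dp = −537/(2√p) = -20.0128. At p = 180, Q = 7885.39.
Ed = (dQ/dp)·(p/Q) = (-20.0128) × (180/7885.39) = -0.45683…

-0.457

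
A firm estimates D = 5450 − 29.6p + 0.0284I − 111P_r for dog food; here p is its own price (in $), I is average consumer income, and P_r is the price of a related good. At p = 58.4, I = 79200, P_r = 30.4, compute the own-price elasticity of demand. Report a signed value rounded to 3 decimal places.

-0.666

At the given values, D = 5450 − 29.6(58.4) + 0.0284(79200) − 111(30.4) = 2596.24.
∂D/∂p = −29.6.
E = (-29.6) × (58.4/2596.24) = -0.66582…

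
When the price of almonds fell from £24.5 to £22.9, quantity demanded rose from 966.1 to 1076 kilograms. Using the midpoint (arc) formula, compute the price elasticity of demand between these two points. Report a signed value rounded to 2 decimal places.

-1.59

%ΔQ = (1076 − 966.1) / [(966.1 + 1076)/2] = 109.9/1021.05 = 0.107634…
%ΔP = (22.9 − 24.5) / [(24.5 + 22.9)/2] = -1.6/23.7 = -0.067510…
Arc Ed = %ΔQ / %ΔP = (109.9/1021.05) / (-1.6/23.7) = -1.5943…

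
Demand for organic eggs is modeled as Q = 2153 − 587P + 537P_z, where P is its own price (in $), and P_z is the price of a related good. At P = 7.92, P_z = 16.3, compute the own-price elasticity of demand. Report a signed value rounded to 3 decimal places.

-0.743

At the given values, Q = 2153 − 587(7.92) + 537(16.3) = 6257.06.
∂Q/∂P = −587.
E = (-587) × (7.92/6257.06) = -0.74300…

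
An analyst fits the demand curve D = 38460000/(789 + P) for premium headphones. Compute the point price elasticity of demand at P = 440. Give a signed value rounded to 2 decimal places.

-0.36

dD/dP = −38460000/(789 + P)² = -25.4628. At P = 440, D = 31293.7.
Ed = (dD/dP)·(P/D) = (-25.4628) × (440/31293.7) = -0.3580…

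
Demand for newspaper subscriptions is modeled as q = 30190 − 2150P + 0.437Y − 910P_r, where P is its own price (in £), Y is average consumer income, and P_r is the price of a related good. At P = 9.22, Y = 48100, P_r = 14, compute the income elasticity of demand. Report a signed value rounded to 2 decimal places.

At the given values, q = 30190 − 2150(9.22) + 0.437(48100) − 910(14) = 18646.7.
∂q/∂Y = 0.437.
E = (0.437) × (48100/18646.7) = 1.1272…

1.13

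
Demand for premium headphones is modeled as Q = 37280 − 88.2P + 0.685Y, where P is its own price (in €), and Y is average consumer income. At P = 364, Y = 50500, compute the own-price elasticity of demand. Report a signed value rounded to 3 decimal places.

At the given values, Q = 37280 − 88.2(364) + 0.685(50500) = 39767.7.
∂Q/∂P = −88.2.
E = (-88.2) × (364/39767.7) = -0.80730…

-0.807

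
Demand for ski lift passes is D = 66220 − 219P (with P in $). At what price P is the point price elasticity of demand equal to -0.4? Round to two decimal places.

86.39

Ed = −219P/(66220 − 219P). Set this equal to -0.4:
219P = 0.4·(66220 − 219P) ⇒ 219P(1 + 0.4) = 0.4·66220
P = 0.4·66220 / (219·1.4) = 86.3926…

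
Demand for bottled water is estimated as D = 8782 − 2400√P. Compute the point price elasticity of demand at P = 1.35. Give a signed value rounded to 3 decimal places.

dD/dP = −2400/(2√P) = -1032.8. At P = 1.35, D = 5993.45.
Ed = (dD/dP)·(P/D) = (-1032.8) × (1.35/5993.45) = -0.23263…

-0.233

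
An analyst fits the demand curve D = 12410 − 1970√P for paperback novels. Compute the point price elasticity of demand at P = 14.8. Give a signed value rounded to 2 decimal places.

dD/dP = −1970/(2√P) = -256.039. At P = 14.8, D = 4831.26.
Ed = (dD/dP)·(P/D) = (-256.039) × (14.8/4831.26) = -0.7843…

-0.78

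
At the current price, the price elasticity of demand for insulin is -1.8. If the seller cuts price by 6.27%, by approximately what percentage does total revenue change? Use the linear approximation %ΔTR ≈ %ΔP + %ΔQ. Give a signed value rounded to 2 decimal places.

+5.02%

%ΔQ ≈ Ed × %ΔP = (-1.8) × (-6.27%) = +11.2860%
%ΔTR ≈ %ΔP + %ΔQ = (-6.27%) + (+11.2860%) = +5.0160%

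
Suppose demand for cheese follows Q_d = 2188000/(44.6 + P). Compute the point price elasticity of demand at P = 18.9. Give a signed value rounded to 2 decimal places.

dQ_d/dP = −2188000/(44.6 + P)² = -542.625. At P = 18.9, Q_d = 34456.7.
Ed = (dQ_d/dP)·(P/Q_d) = (-542.625) × (18.9/34456.7) = -0.2976…

-0.30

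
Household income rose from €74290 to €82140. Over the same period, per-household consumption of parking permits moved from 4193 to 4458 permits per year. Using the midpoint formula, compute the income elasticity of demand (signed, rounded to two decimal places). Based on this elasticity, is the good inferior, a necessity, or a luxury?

%ΔQ = (4458 − 4193)/[( 4193 + 4458)/2] = 265/4325.5 = 0.061264…
%ΔIncome = (82140 − 74290)/[( 74290 + 82140)/2] = 7850/78215 = 0.100364…
E_income = (265/4325.5) / (7850/78215) = 0.6104…
0 < E_income < 1 ⇒ normal good, necessity.

0.61; necessity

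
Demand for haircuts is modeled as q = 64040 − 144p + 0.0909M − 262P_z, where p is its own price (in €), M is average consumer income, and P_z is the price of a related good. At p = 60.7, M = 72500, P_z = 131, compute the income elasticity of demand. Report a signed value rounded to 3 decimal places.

At the given values, q = 64040 − 144(60.7) + 0.0909(72500) − 262(131) = 27567.45.
∂q/∂M = 0.0909.
E = (0.0909) × (72500/27567.45) = 0.23905…

0.239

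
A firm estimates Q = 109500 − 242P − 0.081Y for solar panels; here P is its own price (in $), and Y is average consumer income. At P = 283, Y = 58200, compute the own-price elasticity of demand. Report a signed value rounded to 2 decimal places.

At the given values, Q = 109500 − 242(283) − 0.081(58200) = 36299.8.
∂Q/∂P = −242.
E = (-242) × (283/36299.8) = -1.8866…

-1.89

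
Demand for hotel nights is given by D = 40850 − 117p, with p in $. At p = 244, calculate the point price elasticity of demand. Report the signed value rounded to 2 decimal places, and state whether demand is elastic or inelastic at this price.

-2.32; elastic

dD/dp = −117. At p = 244, D = 40850 − 117(244) = 12302.
Ed = (dD/dp)·(p/D) = −117 × (244/12302) = -2.3205…
|Ed| = 2.32 > 1, so demand is elastic.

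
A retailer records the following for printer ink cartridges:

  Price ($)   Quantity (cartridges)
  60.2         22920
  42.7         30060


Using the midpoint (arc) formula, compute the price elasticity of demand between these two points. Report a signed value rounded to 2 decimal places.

-0.79

%ΔQ = (30060 − 22920) / [(22920 + 30060)/2] = 7140/26490 = 0.269535…
%ΔP = (42.7 − 60.2) / [(60.2 + 42.7)/2] = -17.5/51.45 = -0.340136…
Arc Ed = %ΔQ / %ΔP = (7140/26490) / (-17.5/51.45) = -0.7924…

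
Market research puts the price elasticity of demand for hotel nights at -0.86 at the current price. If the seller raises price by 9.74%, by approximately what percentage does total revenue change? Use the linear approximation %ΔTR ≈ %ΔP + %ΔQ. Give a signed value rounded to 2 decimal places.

%ΔQ ≈ Ed × %ΔP = (-0.86) × (+9.74%) = -8.3764%
%ΔTR ≈ %ΔP + %ΔQ = (+9.74%) + (-8.3764%) = +1.3636%

+1.36%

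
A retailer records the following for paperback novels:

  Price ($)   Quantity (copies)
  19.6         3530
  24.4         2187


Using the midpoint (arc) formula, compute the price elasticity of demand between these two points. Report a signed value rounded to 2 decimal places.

%ΔQ = (2187 − 3530) / [(3530 + 2187)/2] = -1343/2858.5 = -0.469826…
%ΔP = (24.4 − 19.6) / [(19.6 + 24.4)/2] = 4.8/22 = 0.218181…
Arc Ed = %ΔQ / %ΔP = (-1343/2858.5) / (4.8/22) = -2.1533…

-2.15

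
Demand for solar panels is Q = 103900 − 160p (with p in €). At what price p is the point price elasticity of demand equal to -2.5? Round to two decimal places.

463.84

Ed = −160p/(103900 − 160p). Set this equal to -2.5:
160p = 2.5·(103900 − 160p) ⇒ 160p(1 + 2.5) = 2.5·103900
p = 2.5·103900 / (160·3.5) = 463.8392…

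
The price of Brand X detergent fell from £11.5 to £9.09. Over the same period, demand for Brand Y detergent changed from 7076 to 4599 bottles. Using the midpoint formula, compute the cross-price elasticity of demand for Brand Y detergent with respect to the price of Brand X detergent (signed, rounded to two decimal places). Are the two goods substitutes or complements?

%ΔQ_{Brand Y detergent} = (4599 − 7076)/avg = -2477/5837.5 = -0.424325…
%ΔP_{Brand X detergent} = (9.09 − 11.5)/avg = -2.41/10.295 = -0.234094…
E_cross = (-2477/5837.5) / (-2.41/10.295) = 1.8126…
E_cross > 0 ⇒ the goods are substitutes.

1.81; substitutes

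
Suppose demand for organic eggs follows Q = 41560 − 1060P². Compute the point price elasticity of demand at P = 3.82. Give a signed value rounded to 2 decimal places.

dQ/dP = −2·1060·P = -8098.4. At P = 3.82, Q = 26092.056.
Ed = (dQ/dP)·(P/Q) = (-8098.4) × (3.82/26092.056) = -1.1856…

-1.19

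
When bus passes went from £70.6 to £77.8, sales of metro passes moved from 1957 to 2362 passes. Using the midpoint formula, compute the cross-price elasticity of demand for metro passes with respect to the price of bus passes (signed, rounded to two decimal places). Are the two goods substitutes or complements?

1.93; substitutes

%ΔQ_{metro passes} = (2362 − 1957)/avg = 405/2159.5 = 0.187543…
%ΔP_{bus passes} = (77.8 − 70.6)/avg = 7.2/74.2 = 0.097035…
E_cross = (405/2159.5) / (7.2/74.2) = 1.9327…
E_cross > 0 ⇒ the goods are substitutes.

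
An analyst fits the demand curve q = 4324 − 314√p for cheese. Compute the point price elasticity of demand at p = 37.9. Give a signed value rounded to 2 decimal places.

dq/dp = −314/(2√p) = -25.5023. At p = 37.9, q = 2390.92.
Ed = (dq/dp)·(p/q) = (-25.5023) × (37.9/2390.92) = -0.4042…

-0.40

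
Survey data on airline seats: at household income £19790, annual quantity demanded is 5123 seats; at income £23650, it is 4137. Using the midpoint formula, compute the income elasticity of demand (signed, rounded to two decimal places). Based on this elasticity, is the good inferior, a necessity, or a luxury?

%ΔQ = (4137 − 5123)/[( 5123 + 4137)/2] = -986/4630 = -0.212958…
%ΔIncome = (23650 − 19790)/[( 19790 + 23650)/2] = 3860/21720 = 0.177716…
E_income = (-986/4630) / (3860/21720) = -1.1983…
E_income < 0 ⇒ inferior good.

-1.20; inferior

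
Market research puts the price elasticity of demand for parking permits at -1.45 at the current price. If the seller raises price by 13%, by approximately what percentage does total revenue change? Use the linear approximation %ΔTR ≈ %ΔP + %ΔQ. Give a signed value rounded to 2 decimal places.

%ΔQ ≈ Ed × %ΔP = (-1.45) × (+13%) = -18.8500%
%ΔTR ≈ %ΔP + %ΔQ = (+13%) + (-18.8500%) = -5.8500%

-5.85%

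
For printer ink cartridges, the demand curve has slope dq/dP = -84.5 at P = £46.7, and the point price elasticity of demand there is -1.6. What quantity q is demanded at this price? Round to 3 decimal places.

Ed = (dq/dP)·(P/q) ⇒ q = (dq/dP)·P/Ed = (-84.5)·46.7/(-1.6) = 2466.34375

2466.344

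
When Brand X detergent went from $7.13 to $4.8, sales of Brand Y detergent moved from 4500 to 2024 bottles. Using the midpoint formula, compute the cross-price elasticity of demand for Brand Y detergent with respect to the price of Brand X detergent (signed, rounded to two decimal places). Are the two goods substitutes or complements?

%ΔQ_{Brand Y detergent} = (2024 − 4500)/avg = -2476/3262 = -0.759043…
%ΔP_{Brand X detergent} = (4.8 − 7.13)/avg = -2.33/5.965 = -0.390611…
E_cross = (-2476/3262) / (-2.33/5.965) = 1.9432…
E_cross > 0 ⇒ the goods are substitutes.

1.94; substitutes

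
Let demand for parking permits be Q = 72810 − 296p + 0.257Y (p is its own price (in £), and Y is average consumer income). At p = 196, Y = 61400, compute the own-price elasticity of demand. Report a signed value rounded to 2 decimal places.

-1.90

At the given values, Q = 72810 − 296(196) + 0.257(61400) = 30573.8.
∂Q/∂p = −296.
E = (-296) × (196/30573.8) = -1.8975…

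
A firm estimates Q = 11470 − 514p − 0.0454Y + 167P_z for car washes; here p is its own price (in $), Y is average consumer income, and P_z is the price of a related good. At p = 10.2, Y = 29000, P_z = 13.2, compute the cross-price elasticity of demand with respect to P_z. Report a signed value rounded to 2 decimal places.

0.31

At the given values, Q = 11470 − 514(10.2) − 0.0454(29000) + 167(13.2) = 7115.
∂Q/∂P_z = 167.
E = (167) × (13.2/7115) = 0.3098…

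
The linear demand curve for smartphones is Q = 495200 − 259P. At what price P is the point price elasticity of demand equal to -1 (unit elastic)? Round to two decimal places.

Ed = −259P/(495200 − 259P). Set this equal to -1:
259P = 1·(495200 − 259P) ⇒ 259P(1 + 1) = 1·495200
P = 1·495200 / (259·2) = 955.9845…

955.98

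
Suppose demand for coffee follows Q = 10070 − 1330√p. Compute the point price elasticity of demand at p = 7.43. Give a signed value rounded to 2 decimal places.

dQ/dp = −1330/(2√p) = -243.965. At p = 7.43, Q = 6444.68.
Ed = (dQ/dp)·(p/Q) = (-243.965) × (7.43/6444.68) = -0.2812…

-0.28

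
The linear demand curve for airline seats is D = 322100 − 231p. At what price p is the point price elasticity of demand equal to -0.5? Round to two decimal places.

464.79

Ed = −231p/(322100 − 231p). Set this equal to -0.5:
231p = 0.5·(322100 − 231p) ⇒ 231p(1 + 0.5) = 0.5·322100
p = 0.5·322100 / (231·1.5) = 464.7907…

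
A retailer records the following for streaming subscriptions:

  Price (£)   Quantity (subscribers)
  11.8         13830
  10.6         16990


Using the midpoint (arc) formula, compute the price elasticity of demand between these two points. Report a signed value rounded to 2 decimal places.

-1.91

%ΔQ = (16990 − 13830) / [(13830 + 16990)/2] = 3160/15410 = 0.205061…
%ΔP = (10.6 − 11.8) / [(11.8 + 10.6)/2] = -1.2/11.2 = -0.107142…
Arc Ed = %ΔQ / %ΔP = (3160/15410) / (-1.2/11.2) = -1.9139…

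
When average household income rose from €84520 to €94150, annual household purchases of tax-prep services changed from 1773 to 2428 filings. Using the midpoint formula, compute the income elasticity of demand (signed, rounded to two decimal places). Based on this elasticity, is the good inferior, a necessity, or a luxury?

%ΔQ = (2428 − 1773)/[( 1773 + 2428)/2] = 655/2100.5 = 0.311830…
%ΔIncome = (94150 − 84520)/[( 84520 + 94150)/2] = 9630/89335 = 0.107796…
E_income = (655/2100.5) / (9630/89335) = 2.8927…
E_income > 1 ⇒ normal good, luxury.

2.89; luxury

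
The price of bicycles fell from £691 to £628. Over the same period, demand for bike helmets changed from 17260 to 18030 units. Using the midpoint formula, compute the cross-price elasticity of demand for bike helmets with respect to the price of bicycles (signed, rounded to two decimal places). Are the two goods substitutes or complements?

-0.46; complements

%ΔQ_{bike helmets} = (18030 − 17260)/avg = 770/17645 = 0.043638…
%ΔP_{bicycles} = (628 − 691)/avg = -63/659.5 = -0.095526…
E_cross = (770/17645) / (-63/659.5) = -0.4568…
E_cross < 0 ⇒ the goods are complements.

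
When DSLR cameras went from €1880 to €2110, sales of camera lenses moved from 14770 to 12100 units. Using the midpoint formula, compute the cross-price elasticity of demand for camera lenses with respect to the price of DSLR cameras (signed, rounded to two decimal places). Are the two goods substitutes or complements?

-1.72; complements

%ΔQ_{camera lenses} = (12100 − 14770)/avg = -2670/13435 = -0.198734…
%ΔP_{DSLR cameras} = (2110 − 1880)/avg = 230/1995 = 0.115288…
E_cross = (-2670/13435) / (230/1995) = -1.7238…
E_cross < 0 ⇒ the goods are complements.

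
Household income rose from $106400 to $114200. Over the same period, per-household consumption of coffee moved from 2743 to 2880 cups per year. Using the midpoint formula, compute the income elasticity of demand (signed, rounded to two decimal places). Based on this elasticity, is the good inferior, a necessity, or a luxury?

0.69; necessity

%ΔQ = (2880 − 2743)/[( 2743 + 2880)/2] = 137/2811.5 = 0.048728…
%ΔIncome = (114200 − 106400)/[( 106400 + 114200)/2] = 7800/110300 = 0.070716…
E_income = (137/2811.5) / (7800/110300) = 0.6890…
0 < E_income < 1 ⇒ normal good, necessity.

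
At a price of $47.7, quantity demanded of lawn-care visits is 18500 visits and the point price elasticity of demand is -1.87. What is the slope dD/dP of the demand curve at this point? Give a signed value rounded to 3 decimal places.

-725.262

Ed = (dD/dP)·(P/D) ⇒ dD/dP = Ed·D/P = (-1.87)·18500/47.7 = -725.26205…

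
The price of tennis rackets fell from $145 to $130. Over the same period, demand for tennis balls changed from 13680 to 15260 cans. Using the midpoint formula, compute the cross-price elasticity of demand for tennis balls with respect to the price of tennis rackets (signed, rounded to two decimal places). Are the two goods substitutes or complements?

%ΔQ_{tennis balls} = (15260 − 13680)/avg = 1580/14470 = 0.109191…
%ΔP_{tennis rackets} = (130 − 145)/avg = -15/137.5 = -0.109090…
E_cross = (1580/14470) / (-15/137.5) = -1.0009…
E_cross < 0 ⇒ the goods are complements.

-1.00; complements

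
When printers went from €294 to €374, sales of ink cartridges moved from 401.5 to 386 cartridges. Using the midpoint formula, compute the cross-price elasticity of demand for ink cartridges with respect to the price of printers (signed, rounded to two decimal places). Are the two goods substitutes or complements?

%ΔQ_{ink cartridges} = (386 − 401.5)/avg = -15.5/393.75 = -0.039365…
%ΔP_{printers} = (374 − 294)/avg = 80/334 = 0.239520…
E_cross = (-15.5/393.75) / (80/334) = -0.1643…
E_cross < 0 ⇒ the goods are complements.

-0.16; complements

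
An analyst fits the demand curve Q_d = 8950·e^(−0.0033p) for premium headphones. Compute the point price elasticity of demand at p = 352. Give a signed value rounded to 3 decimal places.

dQ_d/dp = −0.0033·Q_d = -9.24401. At p = 352, Q_d = 2801.22.
Ed = (dQ_d/dp)·(p/Q_d) = (-9.24401) × (352/2801.22) = -1.1616

-1.162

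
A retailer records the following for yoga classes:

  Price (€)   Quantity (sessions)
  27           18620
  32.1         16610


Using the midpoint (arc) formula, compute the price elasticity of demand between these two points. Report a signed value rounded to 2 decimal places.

-0.66

%ΔQ = (16610 − 18620) / [(18620 + 16610)/2] = -2010/17615 = -0.114107…
%ΔP = (32.1 − 27) / [(27 + 32.1)/2] = 5.1/29.55 = 0.172588…
Arc Ed = %ΔQ / %ΔP = (-2010/17615) / (5.1/29.55) = -0.6611…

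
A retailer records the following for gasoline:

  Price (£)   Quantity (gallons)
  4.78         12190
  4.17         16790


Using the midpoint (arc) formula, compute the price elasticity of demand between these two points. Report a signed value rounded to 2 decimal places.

-2.33

%ΔQ = (16790 − 12190) / [(12190 + 16790)/2] = 4600/14490 = 0.317460…
%ΔP = (4.17 − 4.78) / [(4.78 + 4.17)/2] = -0.61/4.475 = -0.136312…
Arc Ed = %ΔQ / %ΔP = (4600/14490) / (-0.61/4.475) = -2.3289…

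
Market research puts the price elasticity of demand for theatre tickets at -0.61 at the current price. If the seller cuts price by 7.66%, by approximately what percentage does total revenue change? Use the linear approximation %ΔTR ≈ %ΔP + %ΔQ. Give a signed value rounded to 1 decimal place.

%ΔQ ≈ Ed × %ΔP = (-0.61) × (-7.66%) = +4.6726%
%ΔTR ≈ %ΔP + %ΔQ = (-7.66%) + (+4.6726%) = -2.9874%

-3.0%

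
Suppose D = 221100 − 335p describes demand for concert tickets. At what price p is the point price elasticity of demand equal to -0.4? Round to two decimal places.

188.57

Ed = −335p/(221100 − 335p). Set this equal to -0.4:
335p = 0.4·(221100 − 335p) ⇒ 335p(1 + 0.4) = 0.4·221100
p = 0.4·221100 / (335·1.4) = 188.5714…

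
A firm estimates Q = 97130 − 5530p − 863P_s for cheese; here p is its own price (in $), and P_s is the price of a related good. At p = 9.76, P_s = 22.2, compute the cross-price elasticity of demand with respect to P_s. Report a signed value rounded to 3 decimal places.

At the given values, Q = 97130 − 5530(9.76) − 863(22.2) = 23998.6.
∂Q/∂P_s = -863.
E = (-863) × (22.2/23998.6) = -0.79832…

-0.798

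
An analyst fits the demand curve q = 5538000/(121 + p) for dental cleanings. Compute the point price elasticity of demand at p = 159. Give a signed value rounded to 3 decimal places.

dq/dp = −5538000/(121 + p)² = -70.6378. At p = 159, q = 19778.6.
Ed = (dq/dp)·(p/q) = (-70.6378) × (159/19778.6) = -0.56785…

-0.568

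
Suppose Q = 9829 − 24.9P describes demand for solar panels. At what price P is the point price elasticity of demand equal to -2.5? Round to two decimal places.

281.96

Ed = −24.9P/(9829 − 24.9P). Set this equal to -2.5:
24.9P = 2.5·(9829 − 24.9P) ⇒ 24.9P(1 + 2.5) = 2.5·9829
P = 2.5·9829 / (24.9·3.5) = 281.9563…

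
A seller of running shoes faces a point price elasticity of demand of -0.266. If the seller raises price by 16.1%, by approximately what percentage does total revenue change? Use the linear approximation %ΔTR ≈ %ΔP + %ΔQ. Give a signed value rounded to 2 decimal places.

%ΔQ ≈ Ed × %ΔP = (-0.266) × (+16.1%) = -4.2826%
%ΔTR ≈ %ΔP + %ΔQ = (+16.1%) + (-4.2826%) = +11.8174%

+11.82%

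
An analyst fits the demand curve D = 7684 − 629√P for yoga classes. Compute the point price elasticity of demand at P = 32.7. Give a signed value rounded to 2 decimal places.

-0.44

dD/dP = −629/(2√P) = -54.998. At P = 32.7, D = 4087.13.
Ed = (dD/dP)·(P/D) = (-54.998) × (32.7/4087.13) = -0.4400…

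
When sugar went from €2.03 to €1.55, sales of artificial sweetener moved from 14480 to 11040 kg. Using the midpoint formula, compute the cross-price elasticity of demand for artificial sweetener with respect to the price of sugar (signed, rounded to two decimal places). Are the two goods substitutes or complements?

%ΔQ_{artificial sweetener} = (11040 − 14480)/avg = -3440/12760 = -0.269592…
%ΔP_{sugar} = (1.55 − 2.03)/avg = -0.48/1.79 = -0.268156…
E_cross = (-3440/12760) / (-0.48/1.79) = 1.0053…
E_cross > 0 ⇒ the goods are substitutes.

1.01; substitutes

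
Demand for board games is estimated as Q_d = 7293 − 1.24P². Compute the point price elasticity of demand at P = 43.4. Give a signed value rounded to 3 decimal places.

dQ_d/dP = −2·1.24·P = -107.632. At P = 43.4, Q_d = 4957.3856.
Ed = (dQ_d/dP)·(P/Q_d) = (-107.632) × (43.4/4957.3856) = -0.94227…

-0.942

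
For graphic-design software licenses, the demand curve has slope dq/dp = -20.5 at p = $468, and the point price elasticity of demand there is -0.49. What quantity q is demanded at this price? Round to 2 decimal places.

Ed = (dq/dp)·(p/q) ⇒ q = (dq/dp)·p/Ed = (-20.5)·468/(-0.49) = 19579.5918…

19579.59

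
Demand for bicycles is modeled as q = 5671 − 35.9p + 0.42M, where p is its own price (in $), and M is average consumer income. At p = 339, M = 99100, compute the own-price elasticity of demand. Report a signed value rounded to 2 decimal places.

-0.35

At the given values, q = 5671 − 35.9(339) + 0.42(99100) = 35122.9.
∂q/∂p = −35.9.
E = (-35.9) × (339/35122.9) = -0.3465…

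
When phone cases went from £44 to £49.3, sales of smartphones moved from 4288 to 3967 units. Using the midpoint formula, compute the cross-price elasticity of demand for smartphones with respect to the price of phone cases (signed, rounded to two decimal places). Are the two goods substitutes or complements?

-0.68; complements

%ΔQ_{smartphones} = (3967 − 4288)/avg = -321/4127.5 = -0.077771…
%ΔP_{phone cases} = (49.3 − 44)/avg = 5.3/46.65 = 0.113612…
E_cross = (-321/4127.5) / (5.3/46.65) = -0.6845…
E_cross < 0 ⇒ the goods are complements.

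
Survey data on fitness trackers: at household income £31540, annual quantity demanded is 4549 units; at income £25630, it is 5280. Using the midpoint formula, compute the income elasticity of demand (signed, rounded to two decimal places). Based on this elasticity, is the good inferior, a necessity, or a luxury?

%ΔQ = (5280 − 4549)/[( 4549 + 5280)/2] = 731/4914.5 = 0.148743…
%ΔIncome = (25630 − 31540)/[( 31540 + 25630)/2] = -5910/28585 = -0.206751…
E_income = (731/4914.5) / (-5910/28585) = -0.7194…
E_income < 0 ⇒ inferior good.

-0.72; inferior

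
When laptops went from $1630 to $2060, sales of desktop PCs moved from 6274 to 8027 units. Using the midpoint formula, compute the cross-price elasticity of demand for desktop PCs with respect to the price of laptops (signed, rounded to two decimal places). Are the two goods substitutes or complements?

%ΔQ_{desktop PCs} = (8027 − 6274)/avg = 1753/7150.5 = 0.245157…
%ΔP_{laptops} = (2060 − 1630)/avg = 430/1845 = 0.233062…
E_cross = (1753/7150.5) / (430/1845) = 1.0518…
E_cross > 0 ⇒ the goods are substitutes.

1.05; substitutes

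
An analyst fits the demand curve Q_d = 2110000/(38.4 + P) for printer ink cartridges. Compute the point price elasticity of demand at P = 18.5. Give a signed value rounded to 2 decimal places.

dQ_d/dP = −2110000/(38.4 + P)² = -651.715. At P = 18.5, Q_d = 37082.6.
Ed = (dQ_d/dP)·(P/Q_d) = (-651.715) × (18.5/37082.6) = -0.3251…

-0.33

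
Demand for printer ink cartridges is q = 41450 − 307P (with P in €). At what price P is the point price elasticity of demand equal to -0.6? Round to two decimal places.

50.63

Ed = −307P/(41450 − 307P). Set this equal to -0.6:
307P = 0.6·(41450 − 307P) ⇒ 307P(1 + 0.6) = 0.6·41450
P = 0.6·41450 / (307·1.6) = 50.6311…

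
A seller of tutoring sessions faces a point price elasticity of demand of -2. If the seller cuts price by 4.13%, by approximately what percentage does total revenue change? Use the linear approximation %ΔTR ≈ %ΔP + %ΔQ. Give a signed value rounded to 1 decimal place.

+4.1%

%ΔQ ≈ Ed × %ΔP = (-2) × (-4.13%) = +8.2600%
%ΔTR ≈ %ΔP + %ΔQ = (-4.13%) + (+8.2600%) = +4.1300%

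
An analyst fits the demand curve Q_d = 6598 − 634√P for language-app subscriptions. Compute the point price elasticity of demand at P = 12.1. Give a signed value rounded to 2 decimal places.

dQ_d/dP = −634/(2√P) = -91.1311. At P = 12.1, Q_d = 4392.63.
Ed = (dQ_d/dP)·(P/Q_d) = (-91.1311) × (12.1/4392.63) = -0.2510…

-0.25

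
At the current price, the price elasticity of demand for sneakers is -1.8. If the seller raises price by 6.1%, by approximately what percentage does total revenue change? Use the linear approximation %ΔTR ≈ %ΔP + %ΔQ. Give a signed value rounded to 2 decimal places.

-4.88%

%ΔQ ≈ Ed × %ΔP = (-1.8) × (+6.1%) = -10.9800%
%ΔTR ≈ %ΔP + %ΔQ = (+6.1%) + (-10.9800%) = -4.8800%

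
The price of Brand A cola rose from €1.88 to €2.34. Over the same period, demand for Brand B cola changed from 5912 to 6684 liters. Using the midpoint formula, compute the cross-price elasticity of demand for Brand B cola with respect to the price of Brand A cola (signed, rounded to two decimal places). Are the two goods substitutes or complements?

%ΔQ_{Brand B cola} = (6684 − 5912)/avg = 772/6298 = 0.122578…
%ΔP_{Brand A cola} = (2.34 − 1.88)/avg = 0.46/2.11 = 0.218009…
E_cross = (772/6298) / (0.46/2.11) = 0.5622…
E_cross > 0 ⇒ the goods are substitutes.

0.56; substitutes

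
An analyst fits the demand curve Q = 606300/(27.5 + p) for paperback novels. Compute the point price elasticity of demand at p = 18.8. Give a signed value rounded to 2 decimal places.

-0.41

dQ/dp = −606300/(27.5 + p)² = -282.83. At p = 18.8, Q = 13095.
Ed = (dQ/dp)·(p/Q) = (-282.83) × (18.8/13095) = -0.4060…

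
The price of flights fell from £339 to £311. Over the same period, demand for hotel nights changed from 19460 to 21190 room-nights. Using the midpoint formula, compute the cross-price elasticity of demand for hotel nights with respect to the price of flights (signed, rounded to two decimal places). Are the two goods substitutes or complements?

%ΔQ_{hotel nights} = (21190 − 19460)/avg = 1730/20325 = 0.085116…
%ΔP_{flights} = (311 − 339)/avg = -28/325 = -0.086153…
E_cross = (1730/20325) / (-28/325) = -0.9879…
E_cross < 0 ⇒ the goods are complements.

-0.99; complements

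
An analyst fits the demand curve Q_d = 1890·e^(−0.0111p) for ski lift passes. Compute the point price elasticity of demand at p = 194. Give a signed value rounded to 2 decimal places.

dQ_d/dp = −0.0111·Q_d = -2.43543. At p = 194, Q_d = 219.408.
Ed = (dQ_d/dp)·(p/Q_d) = (-2.43543) × (194/219.408) = -2.1534

-2.15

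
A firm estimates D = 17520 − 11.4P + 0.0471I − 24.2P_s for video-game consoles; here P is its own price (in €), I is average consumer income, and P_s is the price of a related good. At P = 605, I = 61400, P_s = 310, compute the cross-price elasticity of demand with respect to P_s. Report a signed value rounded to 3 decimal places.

-1.248

At the given values, D = 17520 − 11.4(605) + 0.0471(61400) − 24.2(310) = 6012.94.
∂D/∂P_s = -24.2.
E = (-24.2) × (310/6012.94) = -1.24764…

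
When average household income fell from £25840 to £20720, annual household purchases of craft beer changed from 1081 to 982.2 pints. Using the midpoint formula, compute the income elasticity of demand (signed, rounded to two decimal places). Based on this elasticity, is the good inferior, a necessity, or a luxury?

0.44; necessity

%ΔQ = (982.2 − 1081)/[( 1081 + 982.2)/2] = -98.8/1031.6 = -0.095773…
%ΔIncome = (20720 − 25840)/[( 25840 + 20720)/2] = -5120/23280 = -0.219931…
E_income = (-98.8/1031.6) / (-5120/23280) = 0.4354…
0 < E_income < 1 ⇒ normal good, necessity.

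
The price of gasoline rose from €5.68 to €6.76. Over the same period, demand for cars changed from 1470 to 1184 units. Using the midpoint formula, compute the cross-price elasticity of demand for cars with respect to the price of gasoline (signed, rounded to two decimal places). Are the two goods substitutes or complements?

-1.24; complements

%ΔQ_{cars} = (1184 − 1470)/avg = -286/1327 = -0.215523…
%ΔP_{gasoline} = (6.76 − 5.68)/avg = 1.08/6.22 = 0.173633…
E_cross = (-286/1327) / (1.08/6.22) = -1.2412…
E_cross < 0 ⇒ the goods are complements.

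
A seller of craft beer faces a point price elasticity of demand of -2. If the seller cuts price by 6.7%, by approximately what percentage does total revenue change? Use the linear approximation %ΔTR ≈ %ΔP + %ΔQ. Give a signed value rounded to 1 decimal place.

+6.7%

%ΔQ ≈ Ed × %ΔP = (-2) × (-6.7%) = +13.4000%
%ΔTR ≈ %ΔP + %ΔQ = (-6.7%) + (+13.4000%) = +6.7000%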